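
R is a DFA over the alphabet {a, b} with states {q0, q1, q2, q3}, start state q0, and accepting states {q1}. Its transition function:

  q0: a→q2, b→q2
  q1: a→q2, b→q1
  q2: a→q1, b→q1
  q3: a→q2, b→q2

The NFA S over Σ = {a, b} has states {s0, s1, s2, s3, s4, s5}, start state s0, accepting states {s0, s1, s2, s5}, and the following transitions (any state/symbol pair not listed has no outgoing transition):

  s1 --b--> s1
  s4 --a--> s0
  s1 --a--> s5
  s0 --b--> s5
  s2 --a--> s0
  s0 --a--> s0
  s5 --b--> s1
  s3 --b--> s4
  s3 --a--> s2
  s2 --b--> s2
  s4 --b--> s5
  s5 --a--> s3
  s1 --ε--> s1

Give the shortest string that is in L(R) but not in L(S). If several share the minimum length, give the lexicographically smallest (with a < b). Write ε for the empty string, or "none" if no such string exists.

The string ba is accepted by R but not by S.
No shorter string lies in the difference, and ba is the lexicographically first length-2 string in L(R) \ L(S).

ba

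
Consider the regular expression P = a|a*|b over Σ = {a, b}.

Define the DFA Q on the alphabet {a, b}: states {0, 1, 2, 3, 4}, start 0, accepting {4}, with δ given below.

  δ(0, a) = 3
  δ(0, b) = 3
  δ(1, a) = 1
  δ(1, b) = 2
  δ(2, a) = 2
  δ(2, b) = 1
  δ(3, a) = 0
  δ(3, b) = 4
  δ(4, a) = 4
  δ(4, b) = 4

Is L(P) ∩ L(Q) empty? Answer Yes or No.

Converting the expression P to a DFA (subset construction, then merging equivalent states) gives the minimal DFA with states {p0, p1, p2, p3}, start state p0, accepting states {p0, p1, p2} and transitions p0: a→p1, b→p2; p1: a→p1, b→p3; p2: a→p3, b→p3; p3: a→p3, b→p3.
Exploring the product automaton P × Q from the start pair (p0, 0), following both machines on each input symbol, reaches 7 state pairs: (p0, 0), (p1, 3), (p2, 3), (p1, 0), (p3, 4), (p3, 0), (p3, 3).
P accepts in {p0, p1, p2} and Q accepts in {4}; no reachable pair has both components accepting, so no string drives both machines to acceptance simultaneously and L(P) ∩ L(Q) = ∅.
So no string is accepted by both, and the intersection is empty.

Yes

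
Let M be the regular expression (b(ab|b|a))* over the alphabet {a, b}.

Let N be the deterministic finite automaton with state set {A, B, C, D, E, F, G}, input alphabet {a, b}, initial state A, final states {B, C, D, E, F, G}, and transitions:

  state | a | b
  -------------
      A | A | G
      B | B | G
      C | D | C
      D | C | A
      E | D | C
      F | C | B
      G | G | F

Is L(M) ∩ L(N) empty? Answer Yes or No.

The string ba is accepted by both M and N.
Hence L(M) ∩ L(N) ≠ ∅.

No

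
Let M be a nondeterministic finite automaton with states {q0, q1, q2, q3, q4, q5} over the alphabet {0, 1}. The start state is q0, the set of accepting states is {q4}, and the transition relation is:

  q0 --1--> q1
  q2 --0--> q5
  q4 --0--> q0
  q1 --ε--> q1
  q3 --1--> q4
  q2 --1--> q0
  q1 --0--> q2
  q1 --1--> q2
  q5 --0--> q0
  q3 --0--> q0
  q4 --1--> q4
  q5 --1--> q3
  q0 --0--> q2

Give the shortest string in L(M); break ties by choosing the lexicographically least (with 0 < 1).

A breadth-first search from q0 reaches an accepting state first via the path q0 → q2 → q5 → q3 → q4 on input 0011.
No string of length < 4 is accepted (BFS exhausts all shorter strings without reaching an accepting state), and 0011 is the lexicographically least accepting string of length 4.

0011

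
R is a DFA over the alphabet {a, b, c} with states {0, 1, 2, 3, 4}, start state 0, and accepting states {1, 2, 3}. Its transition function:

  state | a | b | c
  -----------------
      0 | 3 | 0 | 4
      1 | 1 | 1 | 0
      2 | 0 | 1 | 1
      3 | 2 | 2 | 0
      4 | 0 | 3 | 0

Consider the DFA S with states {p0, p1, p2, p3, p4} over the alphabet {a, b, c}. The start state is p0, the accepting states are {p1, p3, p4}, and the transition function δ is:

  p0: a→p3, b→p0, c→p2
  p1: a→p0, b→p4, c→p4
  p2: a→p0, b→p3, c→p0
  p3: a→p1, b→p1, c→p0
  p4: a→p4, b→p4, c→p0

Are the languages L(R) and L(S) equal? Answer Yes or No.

Exploring the product automaton R × S from the start pair (0, p0), following both machines on each input symbol, reaches 5 state pairs: (0, p0), (3, p3), (4, p2), (2, p1), (1, p4).
R accepts in {1, 2, 3} and S accepts in {p1, p3, p4}. In every reachable pair the two components are either both accepting — (3, p3), (2, p1), (1, p4) — or both non-accepting, so no string is accepted by exactly one of the machines: L(R) \ L(S) and L(S) \ L(R) are both empty.
Hence every string is accepted by R iff it is accepted by S, and the two languages coincide.

Yes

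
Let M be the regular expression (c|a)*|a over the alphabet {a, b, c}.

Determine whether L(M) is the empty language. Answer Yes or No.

The empty string ε matches the expression, so it belongs to L(M).
Since L(M) contains at least one string, it is not empty.

No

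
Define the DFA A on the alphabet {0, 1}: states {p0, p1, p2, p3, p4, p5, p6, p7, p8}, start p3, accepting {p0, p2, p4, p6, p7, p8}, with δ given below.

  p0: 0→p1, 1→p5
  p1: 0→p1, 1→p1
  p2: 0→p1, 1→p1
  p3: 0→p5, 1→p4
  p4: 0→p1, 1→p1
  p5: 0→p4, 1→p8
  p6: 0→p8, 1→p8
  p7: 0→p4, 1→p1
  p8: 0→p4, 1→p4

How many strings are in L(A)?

The useful subgraph on states {p3, p4, p5, p8} is acyclic, so L(A) is finite; the longest accepting path visits 4 useful states, giving maximum string length 3.
Counting accepting paths from p3 by length: 1 of length 1, 2 of length 2, 2 of length 3. Total 5.

5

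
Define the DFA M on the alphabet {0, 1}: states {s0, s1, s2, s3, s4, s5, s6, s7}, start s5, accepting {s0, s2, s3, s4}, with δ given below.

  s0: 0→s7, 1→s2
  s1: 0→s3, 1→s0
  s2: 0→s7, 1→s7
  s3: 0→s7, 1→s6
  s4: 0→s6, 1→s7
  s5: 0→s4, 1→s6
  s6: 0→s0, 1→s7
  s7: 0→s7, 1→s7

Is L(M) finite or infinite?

finite

The useful states (reachable from s5 and able to reach an accepting state) are {s0, s2, s4, s5, s6}.
Restricted to these states the transition graph has no cycle, so every accepting path has bounded length and L is finite.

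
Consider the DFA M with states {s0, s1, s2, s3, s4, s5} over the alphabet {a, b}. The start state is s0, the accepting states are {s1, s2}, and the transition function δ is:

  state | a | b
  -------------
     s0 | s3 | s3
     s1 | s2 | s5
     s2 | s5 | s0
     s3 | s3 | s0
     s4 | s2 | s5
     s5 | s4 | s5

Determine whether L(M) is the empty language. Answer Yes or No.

The states reachable from the start state are {s0, s3}.
None of the accepting states {s1, s2} is reachable, so no string is accepted and L(M) = ∅.

Yes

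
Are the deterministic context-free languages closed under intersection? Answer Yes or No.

DCFLs are closed under complement (normalise the DPDA to read all of its input, then flip the verdict). If they were also closed under intersection, De Morgan would make them closed under union; but {aⁿbⁿ : n≥0} and {aⁿb²ⁿ : n≥0} are DCFLs (push the a's; pop one per b, respectively one per two b's) whose union no deterministic PDA accepts: a DPDA for it would have a single run on aⁿb²ⁿ, accepting after the prefix aⁿbⁿ and accepting again after n more b's; an ordinary PDA that simulates it on a's and b's and, at any moment when it is accepting, may switch to reading only a fresh letter c while feeding each c to the simulation as a b, would accept aⁱbʲcᵏ (k≥1) exactly when both aⁱbʲ and aⁱbʲ⁺ᵏ are in the language, i.e. its language intersected with the regular set a*b*c⁺ would be exactly {aⁿbⁿcⁿ : n≥1} — impossible, since context-free languages are closed under intersection with regular sets and {aⁿbⁿcⁿ} is not context-free.

No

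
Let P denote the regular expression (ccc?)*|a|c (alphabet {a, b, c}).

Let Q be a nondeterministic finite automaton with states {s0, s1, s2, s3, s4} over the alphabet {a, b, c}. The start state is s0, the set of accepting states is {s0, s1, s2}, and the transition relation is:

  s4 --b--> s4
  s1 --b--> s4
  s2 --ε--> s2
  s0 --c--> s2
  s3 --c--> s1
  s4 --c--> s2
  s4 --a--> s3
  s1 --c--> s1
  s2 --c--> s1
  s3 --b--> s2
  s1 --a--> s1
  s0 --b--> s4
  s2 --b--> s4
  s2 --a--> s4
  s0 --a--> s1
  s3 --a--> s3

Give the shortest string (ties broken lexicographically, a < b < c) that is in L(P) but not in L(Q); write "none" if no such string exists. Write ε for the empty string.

none

Converting the expression P to a DFA (subset construction, then merging equivalent states) gives the minimal DFA with states {p0, p1, p2, p3}, start state p0, accepting states {p0, p1, p3} and transitions p0: a→p1, b→p2, c→p3; p1: a→p2, b→p2, c→p2; p2: a→p2, b→p2, c→p2; p3: a→p2, b→p2, c→p3.
Exploring the product automaton P × Q from the start pair (p0, s0), following both machines on each input symbol, reaches 8 state pairs: (p0, s0), (p1, s1), (p2, s4), (p3, s2), (p2, s1), (p2, s3), (p2, s2), (p3, s1).
P accepts in {p0, p1, p3} and Q accepts in {s0, s1, s2}. The reachable pairs whose P-component is accepting are (p0, s0), (p1, s1), (p3, s2), (p3, s1); in each of them the Q-component is accepting too, so the product for L(P) \ L(Q) (P-component accepting, Q-component rejecting) has no reachable accepting pair and the difference is empty.
So every string accepted by P is also accepted by Q: L(P) \ L(Q) = ∅ and there is no such string.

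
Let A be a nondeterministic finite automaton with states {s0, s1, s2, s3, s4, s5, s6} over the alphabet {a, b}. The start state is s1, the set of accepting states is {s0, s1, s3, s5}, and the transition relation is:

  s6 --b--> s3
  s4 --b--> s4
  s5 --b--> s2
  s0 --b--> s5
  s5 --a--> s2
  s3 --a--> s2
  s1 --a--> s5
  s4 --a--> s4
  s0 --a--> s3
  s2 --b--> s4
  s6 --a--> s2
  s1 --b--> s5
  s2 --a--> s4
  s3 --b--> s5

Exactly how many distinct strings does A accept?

The useful subgraph on states {s1, s5} is acyclic, so L(A) is finite; the longest accepting path visits 2 useful states, giving maximum string length 1.
Counting accepting paths from s1 by length: 1 of length 0, 2 of length 1. Total 3.

3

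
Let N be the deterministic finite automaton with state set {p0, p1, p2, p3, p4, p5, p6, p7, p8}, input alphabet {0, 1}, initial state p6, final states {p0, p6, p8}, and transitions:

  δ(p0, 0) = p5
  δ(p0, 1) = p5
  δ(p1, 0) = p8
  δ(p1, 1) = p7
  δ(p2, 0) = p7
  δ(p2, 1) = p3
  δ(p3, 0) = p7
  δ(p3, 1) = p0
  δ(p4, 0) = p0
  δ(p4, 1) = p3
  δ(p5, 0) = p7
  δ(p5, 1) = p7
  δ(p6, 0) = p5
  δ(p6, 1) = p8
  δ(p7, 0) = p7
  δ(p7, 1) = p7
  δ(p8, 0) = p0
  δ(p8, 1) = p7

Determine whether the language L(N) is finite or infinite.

finite

The useful states (reachable from p6 and able to reach an accepting state) are {p0, p6, p8}.
Restricted to these states the transition graph has no cycle, so every accepting path has bounded length and L is finite.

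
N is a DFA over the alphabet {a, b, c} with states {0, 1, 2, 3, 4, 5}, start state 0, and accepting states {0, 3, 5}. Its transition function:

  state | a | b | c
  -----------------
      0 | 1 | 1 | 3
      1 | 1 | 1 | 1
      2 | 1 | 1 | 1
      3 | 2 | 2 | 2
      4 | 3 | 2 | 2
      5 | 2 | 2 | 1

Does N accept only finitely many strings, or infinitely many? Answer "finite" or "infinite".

The useful states (reachable from 0 and able to reach an accepting state) are {0, 3}.
Restricted to these states the transition graph has no cycle, so every accepting path has bounded length and L is finite.

finite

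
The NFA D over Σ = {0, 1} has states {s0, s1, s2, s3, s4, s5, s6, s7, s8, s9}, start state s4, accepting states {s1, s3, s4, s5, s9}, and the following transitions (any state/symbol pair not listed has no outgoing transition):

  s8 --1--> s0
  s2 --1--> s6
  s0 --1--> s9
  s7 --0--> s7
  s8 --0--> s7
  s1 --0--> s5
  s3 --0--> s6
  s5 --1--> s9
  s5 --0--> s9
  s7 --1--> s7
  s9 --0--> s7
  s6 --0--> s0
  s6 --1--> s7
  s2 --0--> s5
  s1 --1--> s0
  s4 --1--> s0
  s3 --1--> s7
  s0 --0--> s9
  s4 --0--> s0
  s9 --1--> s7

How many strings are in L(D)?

5

The useful subgraph on states {s0, s4, s9} is acyclic, so L(D) is finite; the longest accepting path visits 3 useful states, giving maximum string length 2.
Counting accepting paths from s4 by length: 1 of length 0, 4 of length 2. Total 5.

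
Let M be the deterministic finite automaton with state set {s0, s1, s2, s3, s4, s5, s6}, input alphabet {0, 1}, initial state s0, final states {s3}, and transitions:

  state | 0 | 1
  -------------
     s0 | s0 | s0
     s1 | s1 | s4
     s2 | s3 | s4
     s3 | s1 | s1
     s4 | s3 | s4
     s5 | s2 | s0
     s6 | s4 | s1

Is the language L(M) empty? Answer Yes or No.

Yes

The states reachable from the start state are {s0}.
None of the accepting states {s3} is reachable, so no string is accepted and L(M) = ∅.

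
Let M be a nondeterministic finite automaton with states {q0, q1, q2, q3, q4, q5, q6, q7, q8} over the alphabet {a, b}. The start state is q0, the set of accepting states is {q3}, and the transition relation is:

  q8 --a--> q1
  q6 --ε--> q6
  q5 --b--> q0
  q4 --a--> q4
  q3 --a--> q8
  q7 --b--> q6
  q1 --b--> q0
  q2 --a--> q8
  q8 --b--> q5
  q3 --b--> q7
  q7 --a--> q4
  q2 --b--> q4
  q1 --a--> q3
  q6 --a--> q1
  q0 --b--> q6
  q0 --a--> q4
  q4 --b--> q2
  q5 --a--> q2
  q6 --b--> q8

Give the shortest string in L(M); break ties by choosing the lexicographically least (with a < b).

A breadth-first search from q0 reaches an accepting state first via the path q0 → q6 → q1 → q3 on input baa.
No string of length < 3 is accepted (BFS exhausts all shorter strings without reaching an accepting state), and baa is the lexicographically least accepting string of length 3.

baa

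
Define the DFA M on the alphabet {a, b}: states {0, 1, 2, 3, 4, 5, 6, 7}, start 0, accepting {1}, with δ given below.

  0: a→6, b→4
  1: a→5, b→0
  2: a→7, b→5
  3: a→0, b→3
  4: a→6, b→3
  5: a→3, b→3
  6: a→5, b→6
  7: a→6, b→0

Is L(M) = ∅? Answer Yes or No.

Yes

The states reachable from the start state are {0, 3, 4, 5, 6}.
None of the accepting states {1} is reachable, so no string is accepted and L(M) = ∅.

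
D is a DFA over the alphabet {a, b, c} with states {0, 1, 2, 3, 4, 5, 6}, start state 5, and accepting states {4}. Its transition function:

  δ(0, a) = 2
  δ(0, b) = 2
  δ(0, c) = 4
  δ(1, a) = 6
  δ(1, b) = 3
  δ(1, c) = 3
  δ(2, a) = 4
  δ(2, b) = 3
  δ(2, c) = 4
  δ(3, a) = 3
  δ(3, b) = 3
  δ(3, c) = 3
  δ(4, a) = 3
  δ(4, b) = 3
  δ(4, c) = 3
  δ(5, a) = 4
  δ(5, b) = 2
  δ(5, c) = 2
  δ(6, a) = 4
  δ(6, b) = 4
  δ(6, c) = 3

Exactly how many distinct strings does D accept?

The useful subgraph on states {2, 4, 5} is acyclic, so L(D) is finite; the longest accepting path visits 3 useful states, giving maximum string length 2.
Counting accepting paths from 5 by length: 1 of length 1, 4 of length 2. Total 5.

5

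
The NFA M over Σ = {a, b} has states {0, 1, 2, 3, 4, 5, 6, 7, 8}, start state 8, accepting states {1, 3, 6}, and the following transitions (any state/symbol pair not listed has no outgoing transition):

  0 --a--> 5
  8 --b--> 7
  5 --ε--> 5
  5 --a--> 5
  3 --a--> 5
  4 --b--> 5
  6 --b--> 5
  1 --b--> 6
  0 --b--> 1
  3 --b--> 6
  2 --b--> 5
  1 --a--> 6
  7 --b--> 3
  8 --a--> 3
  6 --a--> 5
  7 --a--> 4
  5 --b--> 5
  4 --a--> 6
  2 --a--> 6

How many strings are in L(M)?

5

The useful subgraph on states {3, 4, 6, 7, 8} is acyclic, so L(M) is finite; the longest accepting path visits 4 useful states, giving maximum string length 3.
Counting accepting paths from 8 by length: 1 of length 1, 2 of length 2, 2 of length 3. Total 5.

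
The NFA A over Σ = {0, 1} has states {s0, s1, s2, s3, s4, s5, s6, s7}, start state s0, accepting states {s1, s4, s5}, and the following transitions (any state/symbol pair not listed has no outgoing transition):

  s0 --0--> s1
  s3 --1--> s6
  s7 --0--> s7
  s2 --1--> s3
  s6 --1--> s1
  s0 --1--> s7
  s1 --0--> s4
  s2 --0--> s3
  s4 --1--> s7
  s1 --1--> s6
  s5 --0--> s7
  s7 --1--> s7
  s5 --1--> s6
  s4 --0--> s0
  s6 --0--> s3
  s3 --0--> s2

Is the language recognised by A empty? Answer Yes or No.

No

The string 0 is accepted: the run s0 → s1 ends in the accepting state s1.
Since at least one string is accepted, L(A) is not empty.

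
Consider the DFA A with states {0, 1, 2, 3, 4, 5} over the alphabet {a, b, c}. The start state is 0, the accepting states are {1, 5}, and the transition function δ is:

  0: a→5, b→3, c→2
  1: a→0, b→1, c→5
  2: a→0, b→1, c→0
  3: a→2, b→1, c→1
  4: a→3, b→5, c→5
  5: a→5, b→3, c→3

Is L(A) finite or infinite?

State 0 is reachable from the start and can reach an accepting state, and it lies on the cycle 0 → 2 → 0.
Traversing that cycle any number of times yields accepted strings of unbounded length, so the language is infinite.

infinite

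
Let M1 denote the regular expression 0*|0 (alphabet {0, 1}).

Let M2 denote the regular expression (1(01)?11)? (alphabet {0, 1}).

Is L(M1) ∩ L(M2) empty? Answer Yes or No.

No

The empty string ε is accepted by both M1 and M2.
Hence L(M1) ∩ L(M2) ≠ ∅.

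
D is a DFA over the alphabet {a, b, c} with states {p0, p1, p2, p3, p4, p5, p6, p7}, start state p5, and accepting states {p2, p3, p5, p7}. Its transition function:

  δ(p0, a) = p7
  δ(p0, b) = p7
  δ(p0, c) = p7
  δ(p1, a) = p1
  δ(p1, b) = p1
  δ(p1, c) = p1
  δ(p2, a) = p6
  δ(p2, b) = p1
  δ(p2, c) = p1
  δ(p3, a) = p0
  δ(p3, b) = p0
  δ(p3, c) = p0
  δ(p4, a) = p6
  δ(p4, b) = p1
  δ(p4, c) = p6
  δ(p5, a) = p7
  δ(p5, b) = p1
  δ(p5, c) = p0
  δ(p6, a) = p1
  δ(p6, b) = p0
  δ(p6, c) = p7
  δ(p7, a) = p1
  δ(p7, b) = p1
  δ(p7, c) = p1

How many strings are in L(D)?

5

The useful subgraph on states {p0, p5, p7} is acyclic, so L(D) is finite; the longest accepting path visits 3 useful states, giving maximum string length 2.
Counting accepting paths from p5 by length: 1 of length 0, 1 of length 1, 3 of length 2. Total 5.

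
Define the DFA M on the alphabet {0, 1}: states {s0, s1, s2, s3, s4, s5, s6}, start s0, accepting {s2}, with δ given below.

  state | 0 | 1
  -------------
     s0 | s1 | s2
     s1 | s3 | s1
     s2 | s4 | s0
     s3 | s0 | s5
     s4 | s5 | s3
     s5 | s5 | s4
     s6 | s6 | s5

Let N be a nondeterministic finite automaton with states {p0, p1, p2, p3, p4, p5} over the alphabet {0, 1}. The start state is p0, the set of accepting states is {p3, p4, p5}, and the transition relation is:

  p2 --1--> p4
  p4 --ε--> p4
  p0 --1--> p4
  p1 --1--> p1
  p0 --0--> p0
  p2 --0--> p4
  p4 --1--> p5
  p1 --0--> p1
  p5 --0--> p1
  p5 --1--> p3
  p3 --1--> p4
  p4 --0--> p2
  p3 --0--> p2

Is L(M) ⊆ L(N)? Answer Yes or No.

The string 011001 is in L(M) but not in L(N).
So L(M) ⊄ L(N).

No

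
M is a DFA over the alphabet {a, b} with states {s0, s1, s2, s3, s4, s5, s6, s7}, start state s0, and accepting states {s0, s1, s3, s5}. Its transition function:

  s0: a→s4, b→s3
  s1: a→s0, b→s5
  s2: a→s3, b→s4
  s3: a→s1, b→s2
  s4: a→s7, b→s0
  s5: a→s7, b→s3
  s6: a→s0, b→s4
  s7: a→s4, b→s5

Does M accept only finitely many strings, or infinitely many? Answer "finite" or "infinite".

State s0 is reachable from the start and can reach an accepting state, and it lies on the cycle s0 → s3 → s1 → s0.
Traversing that cycle any number of times yields accepted strings of unbounded length, so the language is infinite.

infinite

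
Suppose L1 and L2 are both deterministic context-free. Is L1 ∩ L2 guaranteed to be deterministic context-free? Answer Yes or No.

DCFLs are closed under complement (normalise the DPDA to read all of its input, then flip the verdict). If they were also closed under intersection, De Morgan would make them closed under union; but {aⁿbⁿ : n≥0} and {aⁿb²ⁿ : n≥0} are DCFLs (push the a's; pop one per b, respectively one per two b's) whose union no deterministic PDA accepts: a DPDA for it would have a single run on aⁿb²ⁿ, accepting after the prefix aⁿbⁿ and accepting again after n more b's; an ordinary PDA that simulates it on a's and b's and, at any moment when it is accepting, may switch to reading only a fresh letter c while feeding each c to the simulation as a b, would accept aⁱbʲcᵏ (k≥1) exactly when both aⁱbʲ and aⁱbʲ⁺ᵏ are in the language, i.e. its language intersected with the regular set a*b*c⁺ would be exactly {aⁿbⁿcⁿ : n≥1} — impossible, since context-free languages are closed under intersection with regular sets and {aⁿbⁿcⁿ} is not context-free.

No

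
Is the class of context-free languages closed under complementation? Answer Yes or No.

No

CFLs are closed under union, so if they were also closed under complement they would be closed under intersection by De Morgan (L₁ ∩ L₂ is the complement of the union of the complements). But {aⁿbⁿcᵐ} ∩ {aᵐbⁿcⁿ} = {aⁿbⁿcⁿ} is not context-free although both operands are.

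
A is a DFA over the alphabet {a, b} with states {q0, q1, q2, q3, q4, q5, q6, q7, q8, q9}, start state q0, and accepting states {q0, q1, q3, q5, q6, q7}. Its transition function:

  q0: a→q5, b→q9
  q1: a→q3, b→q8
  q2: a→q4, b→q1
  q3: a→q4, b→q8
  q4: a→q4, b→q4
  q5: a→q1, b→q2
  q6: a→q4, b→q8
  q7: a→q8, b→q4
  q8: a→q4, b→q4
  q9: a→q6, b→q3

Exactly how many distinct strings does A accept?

8

The useful subgraph on states {q0, q1, q2, q3, q5, q6, q9} is acyclic, so L(A) is finite; the longest accepting path visits 5 useful states, giving maximum string length 4.
Counting accepting paths from q0 by length: 1 of length 0, 1 of length 1, 3 of length 2, 2 of length 3, 1 of length 4. Total 8.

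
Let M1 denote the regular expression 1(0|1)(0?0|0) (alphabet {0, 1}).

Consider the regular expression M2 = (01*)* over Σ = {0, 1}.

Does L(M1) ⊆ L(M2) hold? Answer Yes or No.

The string 100 is in L(M1) but not in L(M2).
So L(M1) ⊄ L(M2).

No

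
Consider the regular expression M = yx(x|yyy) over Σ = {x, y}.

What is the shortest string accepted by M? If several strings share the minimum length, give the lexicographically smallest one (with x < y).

yxx

By inspection of the expression, no string of length less than 3 matches, and yxx is the lexicographically first match of length 3.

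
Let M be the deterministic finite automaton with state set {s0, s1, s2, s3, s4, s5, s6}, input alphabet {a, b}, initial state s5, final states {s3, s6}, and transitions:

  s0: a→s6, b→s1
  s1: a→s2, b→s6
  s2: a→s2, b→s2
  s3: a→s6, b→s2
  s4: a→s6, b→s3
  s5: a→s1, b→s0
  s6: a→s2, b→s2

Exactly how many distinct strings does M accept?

The useful subgraph on states {s0, s1, s5, s6} is acyclic, so L(M) is finite; the longest accepting path visits 4 useful states, giving maximum string length 3.
Counting accepting paths from s5 by length: 2 of length 2, 1 of length 3. Total 3.

3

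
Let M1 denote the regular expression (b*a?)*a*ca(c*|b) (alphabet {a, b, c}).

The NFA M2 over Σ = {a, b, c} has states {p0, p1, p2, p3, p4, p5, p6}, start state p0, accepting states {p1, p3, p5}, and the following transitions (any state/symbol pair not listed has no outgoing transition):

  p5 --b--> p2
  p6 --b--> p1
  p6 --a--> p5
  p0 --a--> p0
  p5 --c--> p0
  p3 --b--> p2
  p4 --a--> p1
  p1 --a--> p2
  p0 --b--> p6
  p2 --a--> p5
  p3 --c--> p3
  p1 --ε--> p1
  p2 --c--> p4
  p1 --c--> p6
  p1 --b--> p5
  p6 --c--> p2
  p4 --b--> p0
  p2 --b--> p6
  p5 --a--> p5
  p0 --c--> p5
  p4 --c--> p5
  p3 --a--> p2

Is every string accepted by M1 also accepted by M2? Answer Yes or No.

The string cab is in L(M1) but not in L(M2).
So L(M1) ⊄ L(M2).

No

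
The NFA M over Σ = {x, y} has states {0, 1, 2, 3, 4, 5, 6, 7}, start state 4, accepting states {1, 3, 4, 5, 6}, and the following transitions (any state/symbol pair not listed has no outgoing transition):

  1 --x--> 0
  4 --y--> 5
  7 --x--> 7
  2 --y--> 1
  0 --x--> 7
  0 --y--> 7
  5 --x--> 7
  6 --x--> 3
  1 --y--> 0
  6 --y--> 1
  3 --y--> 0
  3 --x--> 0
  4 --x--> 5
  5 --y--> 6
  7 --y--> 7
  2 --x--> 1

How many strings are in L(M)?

9

The useful subgraph on states {1, 3, 4, 5, 6} is acyclic, so L(M) is finite; the longest accepting path visits 4 useful states, giving maximum string length 3.
Counting accepting paths from 4 by length: 1 of length 0, 2 of length 1, 2 of length 2, 4 of length 3. Total 9.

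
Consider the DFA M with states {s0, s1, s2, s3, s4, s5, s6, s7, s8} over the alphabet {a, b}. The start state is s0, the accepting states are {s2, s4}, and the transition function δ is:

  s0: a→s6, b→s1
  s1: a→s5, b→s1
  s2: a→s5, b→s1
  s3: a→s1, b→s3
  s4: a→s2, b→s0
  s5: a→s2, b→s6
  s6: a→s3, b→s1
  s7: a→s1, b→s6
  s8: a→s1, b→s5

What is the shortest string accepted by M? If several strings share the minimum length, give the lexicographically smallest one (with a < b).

baa

A breadth-first search from s0 reaches an accepting state first via the path s0 → s1 → s5 → s2 on input baa.
No string of length < 3 is accepted (BFS exhausts all shorter strings without reaching an accepting state), and baa is the lexicographically least accepting string of length 3.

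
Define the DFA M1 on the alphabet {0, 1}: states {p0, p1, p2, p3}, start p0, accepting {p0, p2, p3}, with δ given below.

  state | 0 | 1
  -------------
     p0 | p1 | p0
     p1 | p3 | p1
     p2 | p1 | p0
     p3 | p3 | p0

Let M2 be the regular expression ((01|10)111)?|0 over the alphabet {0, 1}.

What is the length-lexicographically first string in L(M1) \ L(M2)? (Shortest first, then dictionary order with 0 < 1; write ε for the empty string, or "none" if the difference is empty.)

The string 1 is accepted by M1 but not by M2.
No shorter string lies in the difference, and 1 is the lexicographically first length-1 string in L(M1) \ L(M2).

1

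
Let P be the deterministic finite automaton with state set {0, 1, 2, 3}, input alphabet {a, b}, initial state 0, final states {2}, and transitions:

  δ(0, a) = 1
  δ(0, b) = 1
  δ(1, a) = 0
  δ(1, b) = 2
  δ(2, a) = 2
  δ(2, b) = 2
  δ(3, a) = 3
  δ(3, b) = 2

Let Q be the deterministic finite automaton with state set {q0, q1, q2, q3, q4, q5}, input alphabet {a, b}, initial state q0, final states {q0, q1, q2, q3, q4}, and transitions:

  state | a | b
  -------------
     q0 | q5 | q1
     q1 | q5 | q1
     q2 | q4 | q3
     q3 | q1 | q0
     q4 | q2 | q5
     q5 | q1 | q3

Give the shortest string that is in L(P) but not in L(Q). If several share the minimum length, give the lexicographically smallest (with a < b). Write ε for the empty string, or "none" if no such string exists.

The string bba is accepted by P but not by Q.
No shorter string lies in the difference, and bba is the lexicographically first length-3 string in L(P) \ L(Q).

bba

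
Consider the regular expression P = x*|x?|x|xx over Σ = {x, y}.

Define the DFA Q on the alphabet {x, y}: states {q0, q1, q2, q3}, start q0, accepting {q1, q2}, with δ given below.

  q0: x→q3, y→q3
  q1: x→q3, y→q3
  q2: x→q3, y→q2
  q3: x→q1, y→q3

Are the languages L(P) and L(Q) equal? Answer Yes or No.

The empty string ε is accepted by P but rejected by Q.
So L(P) ≠ L(Q).

No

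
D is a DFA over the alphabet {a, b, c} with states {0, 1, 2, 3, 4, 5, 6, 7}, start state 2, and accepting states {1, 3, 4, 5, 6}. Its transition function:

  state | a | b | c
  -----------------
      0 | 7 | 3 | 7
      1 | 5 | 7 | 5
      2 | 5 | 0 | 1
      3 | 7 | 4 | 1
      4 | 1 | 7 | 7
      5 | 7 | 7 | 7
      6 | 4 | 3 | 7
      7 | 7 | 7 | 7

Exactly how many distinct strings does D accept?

12

The useful subgraph on states {0, 1, 2, 3, 4, 5} is acyclic, so L(D) is finite; the longest accepting path visits 6 useful states, giving maximum string length 5.
Counting accepting paths from 2 by length: 2 of length 1, 3 of length 2, 2 of length 3, 3 of length 4, 2 of length 5. Total 12.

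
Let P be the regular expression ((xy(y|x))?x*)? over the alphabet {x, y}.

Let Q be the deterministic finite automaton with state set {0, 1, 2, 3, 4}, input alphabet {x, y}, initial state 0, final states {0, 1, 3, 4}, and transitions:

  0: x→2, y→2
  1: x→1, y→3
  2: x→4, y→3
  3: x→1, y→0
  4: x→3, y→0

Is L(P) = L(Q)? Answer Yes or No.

No

The string x is accepted by P but rejected by Q.
So L(P) ≠ L(Q).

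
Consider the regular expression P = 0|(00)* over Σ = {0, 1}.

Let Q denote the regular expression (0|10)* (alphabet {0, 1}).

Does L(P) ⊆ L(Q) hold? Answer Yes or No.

Yes

Converting the expression P to a DFA (subset construction, then merging equivalent states) gives the minimal DFA with states {p0, p1, p2, p3, p4}, start state p0, accepting states {p0, p1, p3} and transitions p0: 0→p1, 1→p2; p1: 0→p3, 1→p2; p2: 0→p2, 1→p2; p3: 0→p4, 1→p2; p4: 0→p3, 1→p2.
Converting the expression Q to a DFA (subset construction, then merging equivalent states) gives the minimal DFA with states {q0, q1, q2}, start state q0, accepting states {q0} and transitions q0: 0→q0, 1→q1; q1: 0→q0, 1→q2; q2: 0→q2, 1→q2.
Exploring the product automaton P × Q from the start pair (p0, q0), following both machines on each input symbol, reaches 7 state pairs: (p0, q0), (p1, q0), (p2, q1), (p3, q0), (p2, q0), (p2, q2), (p4, q0).
P accepts in {p0, p1, p3} and Q accepts in {q0}. The reachable pairs whose P-component is accepting are (p0, q0), (p1, q0), (p3, q0); in each of them the Q-component is accepting too, so the product for L(P) \ L(Q) (P-component accepting, Q-component rejecting) has no reachable accepting pair and the difference is empty.
Hence every string in L(P) is also in L(Q).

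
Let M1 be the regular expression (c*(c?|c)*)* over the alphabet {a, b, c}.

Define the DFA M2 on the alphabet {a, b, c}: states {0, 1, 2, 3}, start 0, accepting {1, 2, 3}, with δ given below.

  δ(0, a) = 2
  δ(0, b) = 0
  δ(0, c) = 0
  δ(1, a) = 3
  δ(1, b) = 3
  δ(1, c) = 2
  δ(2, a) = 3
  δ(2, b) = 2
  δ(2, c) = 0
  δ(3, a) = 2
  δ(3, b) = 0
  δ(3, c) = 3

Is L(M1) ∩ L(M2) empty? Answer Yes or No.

Yes

Converting the expression M1 to a DFA (subset construction, then merging equivalent states) gives the minimal DFA with states {r0, r1}, start state r0, accepting states {r0} and transitions r0: a→r1, b→r1, c→r0; r1: a→r1, b→r1, c→r1.
Exploring the product automaton M1 × M2 from the start pair (r0, 0), following both machines on each input symbol, reaches 4 state pairs: (r0, 0), (r1, 2), (r1, 0), (r1, 3).
M1 accepts in {r0} and M2 accepts in {1, 2, 3}; no reachable pair has both components accepting, so no string drives both machines to acceptance simultaneously and L(M1) ∩ L(M2) = ∅.
So no string is accepted by both, and the intersection is empty.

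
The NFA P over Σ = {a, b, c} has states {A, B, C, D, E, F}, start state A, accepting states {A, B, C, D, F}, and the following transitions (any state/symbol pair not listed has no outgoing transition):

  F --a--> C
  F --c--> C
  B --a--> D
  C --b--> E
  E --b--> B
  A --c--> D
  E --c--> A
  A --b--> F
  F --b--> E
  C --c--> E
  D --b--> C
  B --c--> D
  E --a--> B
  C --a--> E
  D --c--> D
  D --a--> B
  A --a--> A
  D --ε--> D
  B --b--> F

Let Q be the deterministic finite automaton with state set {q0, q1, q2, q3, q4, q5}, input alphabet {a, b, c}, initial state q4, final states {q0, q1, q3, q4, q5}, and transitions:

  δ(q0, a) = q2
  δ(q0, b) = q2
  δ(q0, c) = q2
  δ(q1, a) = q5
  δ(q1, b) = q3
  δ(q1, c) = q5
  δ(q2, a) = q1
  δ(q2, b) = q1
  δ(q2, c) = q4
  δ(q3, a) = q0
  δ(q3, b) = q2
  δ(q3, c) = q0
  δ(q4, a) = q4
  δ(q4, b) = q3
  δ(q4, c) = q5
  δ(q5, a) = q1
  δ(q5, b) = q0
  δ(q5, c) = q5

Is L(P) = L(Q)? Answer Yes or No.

Exploring the product automaton P × Q from the start pair (A, q4), following both machines on each input symbol, reaches 6 state pairs: (A, q4), (F, q3), (D, q5), (C, q0), (E, q2), (B, q1).
P accepts in {A, B, C, D, F} and Q accepts in {q0, q1, q3, q4, q5}. In every reachable pair the two components are either both accepting — (A, q4), (F, q3), (D, q5), (C, q0), (B, q1) — or both non-accepting, so no string is accepted by exactly one of the machines: L(P) \ L(Q) and L(Q) \ L(P) are both empty.
Hence every string is accepted by P iff it is accepted by Q, and the two languages coincide.

Yes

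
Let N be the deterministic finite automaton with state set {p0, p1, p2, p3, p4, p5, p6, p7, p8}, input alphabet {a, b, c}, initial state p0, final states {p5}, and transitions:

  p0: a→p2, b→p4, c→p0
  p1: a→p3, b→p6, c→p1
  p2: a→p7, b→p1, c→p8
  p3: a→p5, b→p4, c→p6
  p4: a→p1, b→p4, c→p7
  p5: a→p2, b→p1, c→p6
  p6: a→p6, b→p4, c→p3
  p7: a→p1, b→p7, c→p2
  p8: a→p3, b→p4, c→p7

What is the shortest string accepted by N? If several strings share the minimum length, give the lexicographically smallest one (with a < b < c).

abaa

A breadth-first search from p0 reaches an accepting state first via the path p0 → p2 → p1 → p3 → p5 on input abaa.
No string of length < 4 is accepted (BFS exhausts all shorter strings without reaching an accepting state), and abaa is the lexicographically least accepting string of length 4.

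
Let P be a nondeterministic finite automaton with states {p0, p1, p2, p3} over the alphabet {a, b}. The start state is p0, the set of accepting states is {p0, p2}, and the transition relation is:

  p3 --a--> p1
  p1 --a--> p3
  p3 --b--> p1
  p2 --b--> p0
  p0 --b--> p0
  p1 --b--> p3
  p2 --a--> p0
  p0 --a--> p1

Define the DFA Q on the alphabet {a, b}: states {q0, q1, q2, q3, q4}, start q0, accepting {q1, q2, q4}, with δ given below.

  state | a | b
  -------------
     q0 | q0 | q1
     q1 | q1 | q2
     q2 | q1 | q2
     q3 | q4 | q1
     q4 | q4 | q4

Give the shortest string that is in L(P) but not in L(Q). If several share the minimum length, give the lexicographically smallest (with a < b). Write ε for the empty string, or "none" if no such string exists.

The empty string ε is accepted by P but not by Q.
Since ε is the unique shortest string, it is the required witness.

ε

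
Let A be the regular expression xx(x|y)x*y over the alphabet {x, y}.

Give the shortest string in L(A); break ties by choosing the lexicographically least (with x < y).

By inspection of the expression, no string of length less than 4 matches, and xxxy is the lexicographically first match of length 4.

xxxy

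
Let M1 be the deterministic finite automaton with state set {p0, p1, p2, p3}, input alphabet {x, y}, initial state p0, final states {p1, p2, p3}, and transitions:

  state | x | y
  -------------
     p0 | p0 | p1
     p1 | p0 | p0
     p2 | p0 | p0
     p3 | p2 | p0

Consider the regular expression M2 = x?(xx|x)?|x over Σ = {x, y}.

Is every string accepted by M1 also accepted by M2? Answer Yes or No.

The string y is in L(M1) but not in L(M2).
So L(M1) ⊄ L(M2).

No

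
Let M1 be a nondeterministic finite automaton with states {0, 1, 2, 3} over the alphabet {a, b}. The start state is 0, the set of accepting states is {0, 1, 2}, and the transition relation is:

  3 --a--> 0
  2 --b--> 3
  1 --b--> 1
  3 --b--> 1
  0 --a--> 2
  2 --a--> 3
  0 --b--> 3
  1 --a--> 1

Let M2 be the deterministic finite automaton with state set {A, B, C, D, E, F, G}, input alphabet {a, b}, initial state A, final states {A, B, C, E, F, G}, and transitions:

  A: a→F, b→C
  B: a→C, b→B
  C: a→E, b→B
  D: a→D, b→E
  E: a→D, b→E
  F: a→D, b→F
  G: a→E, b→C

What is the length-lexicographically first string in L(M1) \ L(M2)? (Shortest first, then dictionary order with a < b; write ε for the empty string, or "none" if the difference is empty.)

The string aaa is accepted by M1 but not by M2.
No shorter string lies in the difference, and aaa is the lexicographically first length-3 string in L(M1) \ L(M2).

aaa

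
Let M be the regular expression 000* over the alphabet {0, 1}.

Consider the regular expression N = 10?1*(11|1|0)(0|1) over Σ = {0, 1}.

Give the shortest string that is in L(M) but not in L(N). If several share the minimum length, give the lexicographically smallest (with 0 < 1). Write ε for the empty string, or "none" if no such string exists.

00

The string 00 is accepted by M but not by N.
No shorter string lies in the difference, and 00 is the lexicographically first length-2 string in L(M) \ L(N).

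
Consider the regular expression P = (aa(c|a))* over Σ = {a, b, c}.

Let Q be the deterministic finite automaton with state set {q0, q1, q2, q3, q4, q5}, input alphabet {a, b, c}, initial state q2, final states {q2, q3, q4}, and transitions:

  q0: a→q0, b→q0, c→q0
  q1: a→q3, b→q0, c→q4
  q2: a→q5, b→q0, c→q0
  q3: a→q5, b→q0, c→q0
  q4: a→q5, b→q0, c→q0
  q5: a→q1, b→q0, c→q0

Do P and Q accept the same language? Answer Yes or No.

Converting the expression P to a DFA (subset construction, then merging equivalent states) gives the minimal DFA with states {p0, p1, p2, p3}, start state p0, accepting states {p0} and transitions p0: a→p1, b→p2, c→p2; p1: a→p3, b→p2, c→p2; p2: a→p2, b→p2, c→p2; p3: a→p0, b→p2, c→p0.
Exploring the product automaton P × Q from the start pair (p0, q2), following both machines on each input symbol, reaches 6 state pairs: (p0, q2), (p1, q5), (p2, q0), (p3, q1), (p0, q3), (p0, q4).
P accepts in {p0} and Q accepts in {q2, q3, q4}. In every reachable pair the two components are either both accepting — (p0, q2), (p0, q3), (p0, q4) — or both non-accepting, so no string is accepted by exactly one of the machines: L(P) \ L(Q) and L(Q) \ L(P) are both empty.
Hence every string is accepted by P iff it is accepted by Q, and the two languages coincide.

Yes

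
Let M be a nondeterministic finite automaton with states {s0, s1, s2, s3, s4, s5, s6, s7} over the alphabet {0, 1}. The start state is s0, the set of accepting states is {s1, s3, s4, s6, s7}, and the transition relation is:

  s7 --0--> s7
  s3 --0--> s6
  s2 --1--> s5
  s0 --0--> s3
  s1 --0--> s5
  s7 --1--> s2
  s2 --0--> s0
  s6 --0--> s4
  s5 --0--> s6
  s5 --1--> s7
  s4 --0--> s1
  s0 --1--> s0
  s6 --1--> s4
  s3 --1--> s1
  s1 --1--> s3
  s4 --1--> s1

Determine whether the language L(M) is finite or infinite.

infinite

State s0 is reachable from the start and can reach an accepting state, and it lies on the cycle s0 → s0.
Traversing that cycle any number of times yields accepted strings of unbounded length, so the language is infinite.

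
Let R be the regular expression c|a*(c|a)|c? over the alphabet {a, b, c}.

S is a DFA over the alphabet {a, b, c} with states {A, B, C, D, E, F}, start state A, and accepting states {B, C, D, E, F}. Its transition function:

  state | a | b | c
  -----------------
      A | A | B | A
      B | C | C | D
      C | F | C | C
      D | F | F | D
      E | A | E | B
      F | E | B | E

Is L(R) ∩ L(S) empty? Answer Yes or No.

Converting the expression R to a DFA (subset construction, then merging equivalent states) gives the minimal DFA with states {r0, r1, r2}, start state r0, accepting states {r0, r2} and transitions r0: a→r0, b→r1, c→r2; r1: a→r1, b→r1, c→r1; r2: a→r1, b→r1, c→r1.
Exploring the product automaton R × S from the start pair (r0, A), following both machines on each input symbol, reaches 8 state pairs: (r0, A), (r1, B), (r2, A), (r1, C), (r1, D), (r1, A), (r1, F), (r1, E).
R accepts in {r0, r2} and S accepts in {B, C, D, E, F}; no reachable pair has both components accepting, so no string drives both machines to acceptance simultaneously and L(R) ∩ L(S) = ∅.
So no string is accepted by both, and the intersection is empty.

Yes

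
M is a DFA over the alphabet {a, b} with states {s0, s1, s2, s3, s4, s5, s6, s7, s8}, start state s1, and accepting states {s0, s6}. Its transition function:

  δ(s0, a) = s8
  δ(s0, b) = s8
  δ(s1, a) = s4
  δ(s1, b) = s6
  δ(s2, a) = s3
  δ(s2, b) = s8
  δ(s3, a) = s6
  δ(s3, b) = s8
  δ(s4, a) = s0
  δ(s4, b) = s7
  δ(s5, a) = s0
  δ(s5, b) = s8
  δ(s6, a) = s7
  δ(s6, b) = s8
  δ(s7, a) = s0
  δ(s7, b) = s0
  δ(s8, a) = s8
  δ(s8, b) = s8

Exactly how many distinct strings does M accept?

The useful subgraph on states {s0, s1, s4, s6, s7} is acyclic, so L(M) is finite; the longest accepting path visits 4 useful states, giving maximum string length 3.
Counting accepting paths from s1 by length: 1 of length 1, 1 of length 2, 4 of length 3. Total 6.

6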